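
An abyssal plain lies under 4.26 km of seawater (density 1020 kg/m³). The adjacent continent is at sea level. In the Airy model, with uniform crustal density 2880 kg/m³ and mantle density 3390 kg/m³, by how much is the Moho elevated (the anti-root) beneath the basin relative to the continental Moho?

15.5 km

For local isostatic compensation: replacing crust with seawater at the top is compensated by replacing crust with mantle at the base: d (ρ_c − ρ_w) = a (ρ_m − ρ_c).
a = d (ρ_c − ρ_w)/(ρ_m − ρ_c) = 4.26 km × 1860/510 = 15.5 km.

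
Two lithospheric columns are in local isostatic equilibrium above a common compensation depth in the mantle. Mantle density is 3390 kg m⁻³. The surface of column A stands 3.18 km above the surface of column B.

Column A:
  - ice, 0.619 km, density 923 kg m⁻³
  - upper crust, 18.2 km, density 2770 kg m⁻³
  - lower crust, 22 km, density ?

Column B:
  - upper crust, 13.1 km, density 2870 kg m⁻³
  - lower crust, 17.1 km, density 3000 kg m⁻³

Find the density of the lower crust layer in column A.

Take the compensation level at the base of the deeper column (depth z_c below the surface of column A) and equate Σ ρ_i t_i down to z_c; mantle fills any gap and the z_c terms cancel.
Column A: 0.619×923 + 18.2×2770 + 22×ρ + (z_c − 40.819)×3390
Column B: 3.18×0 + 13.1×2870 + 17.1×3000 + (z_c − 3.18 − 30.2)×3390
The z_c×3390 term appears on both sides and cancels. Collect the known terms of each column as K = Σ(ρt)_known − 3390 × (depth of known layers): K_A = 50985.337 − 3390×40.819 = −87391.073; K_B = 88897 − 3390×(3.18 + 30.2) = −24261.2.
Balance: K_A + 22×ρ = K_B, so ρ = (K_B − K_A)/22 = 63129.9/22 = 2870 kg m⁻³.

2870 kg m⁻³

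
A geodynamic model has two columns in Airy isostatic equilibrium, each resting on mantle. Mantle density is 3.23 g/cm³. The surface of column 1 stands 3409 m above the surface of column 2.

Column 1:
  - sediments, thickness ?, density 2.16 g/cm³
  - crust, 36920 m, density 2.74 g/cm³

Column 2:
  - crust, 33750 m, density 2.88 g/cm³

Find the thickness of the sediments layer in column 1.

Take the compensation level at the base of the deeper column (depth z_c below the surface of column 1) and equate Σ ρ_i t_i down to z_c; mantle fills any gap and the z_c terms cancel.
Column 1: x×2.16 + 36920×2.74 + (z_c − 36920 − x)×3.23
Column 2: 3409×0 + 33750×2.88 + (z_c − 3409 − 33750)×3.23
The z_c×3.23 term appears on both sides and cancels. Collect the known terms of each column as K = Σ(ρt)_known − 3.23 × (depth of known layers): K_1 = 101160.8 − 3.23×36920 = −18090.8; K_2 = 97200 − 3.23×(3409 + 33750) = −22823.57.
Balance: K_1 − x×(3.23 − 2.16) = K_2, so x = (K_1 − K_2)/(3.23 − 2.16) = 4732.77/1.07 = 4420 m.

4420 m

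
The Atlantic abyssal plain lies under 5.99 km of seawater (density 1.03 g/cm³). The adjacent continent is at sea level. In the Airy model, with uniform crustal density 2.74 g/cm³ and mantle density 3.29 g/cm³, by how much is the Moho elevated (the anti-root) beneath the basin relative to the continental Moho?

Isostatic balance requires: replacing crust with seawater at the top is compensated by replacing crust with mantle at the base: d (ρ_c − ρ_w) = a (ρ_m − ρ_c).
a = d (ρ_c − ρ_w)/(ρ_m − ρ_c) = 5.99 km × 1.71/0.55 = 18.6 km.

18.6 km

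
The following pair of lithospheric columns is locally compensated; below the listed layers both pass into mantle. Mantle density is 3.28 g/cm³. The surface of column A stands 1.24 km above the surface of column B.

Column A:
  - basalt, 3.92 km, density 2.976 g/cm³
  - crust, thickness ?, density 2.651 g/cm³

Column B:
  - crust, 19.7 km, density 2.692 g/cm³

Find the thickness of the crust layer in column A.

23 km

Take the compensation level at the base of the deeper column (depth z_c below the surface of column A) and equate Σ ρ_i t_i down to z_c; mantle fills any gap and the z_c terms cancel.
Column A: 3.92×2.976 + x×2.651 + (z_c − 3.92 − x)×3.28
Column B: 1.24×0 + 19.7×2.692 + (z_c − 1.24 − 19.7)×3.28
The z_c×3.28 term appears on both sides and cancels. Collect the known terms of each column as K = Σ(ρt)_known − 3.28 × (depth of known layers): K_A = 11.66592 − 3.28×3.92 = −1.19168; K_B = 53.0324 − 3.28×(1.24 + 19.7) = −15.6508.
Balance: K_A − x×(3.28 − 2.651) = K_B, so x = (K_A − K_B)/(3.28 − 2.651) = 14.4591/0.629 = 23 km.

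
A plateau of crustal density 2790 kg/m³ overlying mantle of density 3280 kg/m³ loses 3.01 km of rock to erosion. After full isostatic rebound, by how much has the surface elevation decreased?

Rebound u = e ρ_c/ρ_m = 3.01 km × 2790/3280 = 2.56 km.
Net surface drop = e − u = 3.01 km − 2.56 km = e (ρ_m − ρ_c)/ρ_m = 0.45 km.

0.45 km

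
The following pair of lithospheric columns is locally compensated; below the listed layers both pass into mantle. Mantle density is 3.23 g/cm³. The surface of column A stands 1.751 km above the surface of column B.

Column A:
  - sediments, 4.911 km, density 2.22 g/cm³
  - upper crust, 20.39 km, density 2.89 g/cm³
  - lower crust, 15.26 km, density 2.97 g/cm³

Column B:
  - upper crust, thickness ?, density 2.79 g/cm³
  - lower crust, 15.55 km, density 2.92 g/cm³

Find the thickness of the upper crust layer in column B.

Take the compensation level at the base of the deeper column (depth z_c below the surface of column A) and equate Σ ρ_i t_i down to z_c; mantle fills any gap and the z_c terms cancel.
Column A: 4.911×2.22 + 20.39×2.89 + 15.26×2.97 + (z_c − 40.561)×3.23
Column B: 1.751×0 + x×2.79 + 15.55×2.92 + (z_c − 1.751 − 15.55 − x)×3.23
The z_c×3.23 term appears on both sides and cancels. Collect the known terms of each column as K = Σ(ρt)_known − 3.23 × (depth of known layers): K_A = 115.15172 − 3.23×40.561 = −15.86031; K_B = 45.406 − 3.23×(1.751 + 15.55) = −10.47623.
Balance: K_A = K_B − x×(3.23 − 2.79), so x = (K_B − K_A)/(3.23 − 2.79) = 5.38408/0.44 = 12.2 km.

12.2 km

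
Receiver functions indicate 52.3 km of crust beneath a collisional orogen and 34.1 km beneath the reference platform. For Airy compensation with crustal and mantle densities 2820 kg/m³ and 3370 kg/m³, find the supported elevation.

Excess crust Δ = 52.3 km − 34.1 km = 18.2 km, split between elevation h and root r with h + r = Δ.
Airy balance ρ_c h = (ρ_m − ρ_c) r gives r = h ρ_c/(ρ_m − ρ_c), so h (1 + ρ_c/(ρ_m − ρ_c)) = Δ, i.e. h = Δ (ρ_m − ρ_c)/ρ_m.
h = 18.2 km × 550/3370 = 2.97 km.

2.97 km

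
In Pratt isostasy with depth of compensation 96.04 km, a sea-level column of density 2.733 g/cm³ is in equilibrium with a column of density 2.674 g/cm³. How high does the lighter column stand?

ρ_ref D = ρ (D + h) → h = D (ρ_ref − ρ)/ρ.
h = 96.04 km × (2.733 − 2.674)/2.674 = 2.12 km.

2.12 km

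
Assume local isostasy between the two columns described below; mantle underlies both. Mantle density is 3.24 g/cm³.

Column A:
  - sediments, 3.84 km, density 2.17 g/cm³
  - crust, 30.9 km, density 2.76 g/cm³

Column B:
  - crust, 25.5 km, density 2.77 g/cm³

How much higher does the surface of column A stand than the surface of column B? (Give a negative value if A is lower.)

2.15 km

For any compensation level in the mantle, the mantle terms cancel and isostasy reduces to e = (Σt_A − Σt_B) − (Σ(ρt)_A − Σ(ρt)_B) / ρ_m.
Σt_A = 34.74 km; Σt_B = 25.5 km; Σ(ρt)_A = 93.6168; Σ(ρt)_B = 70.635 (in km·g/cm³).
e = (34.74 − 25.5) − (93.6168 − 70.635) / 3.24 = 2.15 km.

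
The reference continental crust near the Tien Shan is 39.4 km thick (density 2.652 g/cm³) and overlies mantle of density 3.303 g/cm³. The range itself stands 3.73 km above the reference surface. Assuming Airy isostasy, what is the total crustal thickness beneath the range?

Root depth r = h ρ_c / (ρ_m − ρ_c) = 3.73 km × 2.652 / 0.651 = 15.2 km.
Total thickness = T + h + r = 39.4 km + 3.73 km + 15.2 km = 58.3 km.

58.3 km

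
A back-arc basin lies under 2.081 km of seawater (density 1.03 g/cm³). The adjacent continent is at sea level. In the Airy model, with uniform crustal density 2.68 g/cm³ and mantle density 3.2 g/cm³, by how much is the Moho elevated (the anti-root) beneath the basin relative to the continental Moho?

Isostatic balance requires: replacing crust with seawater at the top is compensated by replacing crust with mantle at the base: d (ρ_c − ρ_w) = a (ρ_m − ρ_c).
a = d (ρ_c − ρ_w)/(ρ_m − ρ_c) = 2.081 km × 1.65/0.52 = 6.6 km.

6.6 km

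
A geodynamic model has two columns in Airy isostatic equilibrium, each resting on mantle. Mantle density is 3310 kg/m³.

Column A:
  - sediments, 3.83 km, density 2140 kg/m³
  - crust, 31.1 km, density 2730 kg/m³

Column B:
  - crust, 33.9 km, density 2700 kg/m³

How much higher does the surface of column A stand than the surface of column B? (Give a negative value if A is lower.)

0.556 km

For any compensation level in the mantle, the mantle terms cancel and isostasy reduces to e = (Σt_A − Σt_B) − (Σ(ρt)_A − Σ(ρt)_B) / ρ_m.
Σt_A = 34.93 km; Σt_B = 33.9 km; Σ(ρt)_A = 93099.2; Σ(ρt)_B = 91530 (in km·kg/m³).
e = (34.93 − 33.9) − (93099.2 − 91530) / 3310 = 0.556 km.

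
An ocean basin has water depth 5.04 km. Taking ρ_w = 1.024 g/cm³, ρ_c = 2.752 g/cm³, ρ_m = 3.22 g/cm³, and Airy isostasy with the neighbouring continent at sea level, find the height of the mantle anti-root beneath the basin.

For local isostatic compensation: replacing crust with seawater at the top is compensated by replacing crust with mantle at the base: d (ρ_c − ρ_w) = a (ρ_m − ρ_c).
a = d (ρ_c − ρ_w)/(ρ_m − ρ_c) = 5.04 km × 1.728/0.468 = 18.6 km.

18.6 km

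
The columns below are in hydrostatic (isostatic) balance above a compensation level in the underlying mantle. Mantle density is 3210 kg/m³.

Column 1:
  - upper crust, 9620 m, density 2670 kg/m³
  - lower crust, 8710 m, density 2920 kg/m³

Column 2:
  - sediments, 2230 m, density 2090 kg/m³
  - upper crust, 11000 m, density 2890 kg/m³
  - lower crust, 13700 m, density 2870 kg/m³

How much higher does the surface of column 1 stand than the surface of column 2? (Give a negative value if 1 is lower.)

For any compensation level in the mantle, the mantle terms cancel and isostasy reduces to e = (Σt_1 − Σt_2) − (Σ(ρt)_1 − Σ(ρt)_2) / ρ_m.
Σt_1 = 18330 m; Σt_2 = 26930 m; Σ(ρt)_1 = 51118600; Σ(ρt)_2 = 75769700 (in m·kg/m³).
e = (18330 − 26930) − (51118600 − 75769700) / 3210 = −921 m.

−921 m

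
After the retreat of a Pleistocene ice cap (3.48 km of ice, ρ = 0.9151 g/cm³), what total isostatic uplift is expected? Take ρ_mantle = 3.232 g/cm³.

0.985 km

Removing the load lets mantle flow back in; uplift u satisfies ρ_ice t = ρ_m u.
u = t ρ_ice/ρ_m = 3.48 km × 0.9151/3.232 = 0.985 km.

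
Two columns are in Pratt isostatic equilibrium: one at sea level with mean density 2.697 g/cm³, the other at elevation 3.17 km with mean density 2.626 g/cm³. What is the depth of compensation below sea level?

ρ_ref D = ρ (D + h) → D (ρ_ref − ρ) = ρ h.
D = ρ h/(ρ_ref − ρ) = 2.626 × 3.17 km/(2.697 − 2.626) = 117 km.

117 km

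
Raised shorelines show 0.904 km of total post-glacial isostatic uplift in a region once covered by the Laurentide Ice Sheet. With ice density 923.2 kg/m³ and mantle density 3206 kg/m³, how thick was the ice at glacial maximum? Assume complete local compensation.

3.14 km

u = t ρ_ice/ρ_m → t = u ρ_m/ρ_ice = 0.904 km × 3206/923.2 = 3.14 km.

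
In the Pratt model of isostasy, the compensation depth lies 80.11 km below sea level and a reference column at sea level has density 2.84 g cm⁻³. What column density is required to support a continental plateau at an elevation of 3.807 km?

Pratt balance: ρ_ref D = ρ (D + h).
ρ = ρ_ref D/(D + h) = 2.84 × 80.11 km/(80.11 km + 3.807 km) = 2.71 g cm⁻³.

2.71 g cm⁻³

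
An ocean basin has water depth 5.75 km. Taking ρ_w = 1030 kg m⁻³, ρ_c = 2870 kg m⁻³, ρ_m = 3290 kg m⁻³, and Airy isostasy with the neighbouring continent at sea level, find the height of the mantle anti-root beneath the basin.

25.2 km

For local isostatic compensation: replacing crust with seawater at the top is compensated by replacing crust with mantle at the base: d (ρ_c − ρ_w) = a (ρ_m − ρ_c).
a = d (ρ_c − ρ_w)/(ρ_m − ρ_c) = 5.75 km × 1840/420 = 25.2 km.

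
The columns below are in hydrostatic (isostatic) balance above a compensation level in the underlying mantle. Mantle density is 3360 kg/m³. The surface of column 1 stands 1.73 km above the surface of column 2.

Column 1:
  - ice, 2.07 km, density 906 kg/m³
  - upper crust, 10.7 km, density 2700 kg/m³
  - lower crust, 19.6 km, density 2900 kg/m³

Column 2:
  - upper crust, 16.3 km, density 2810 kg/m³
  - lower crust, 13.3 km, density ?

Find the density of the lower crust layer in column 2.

2880 kg/m³

Take the compensation level at the base of the deeper column (depth z_c below the surface of column 1) and equate Σ ρ_i t_i down to z_c; mantle fills any gap and the z_c terms cancel.
Column 1: 2.07×906 + 10.7×2700 + 19.6×2900 + (z_c − 32.37)×3360
Column 2: 1.73×0 + 16.3×2810 + 13.3×ρ + (z_c − 1.73 − 29.6)×3360
The z_c×3360 term appears on both sides and cancels. Collect the known terms of each column as K = Σ(ρt)_known − 3360 × (depth of known layers): K_1 = 87605.42 − 3360×32.37 = −21157.78; K_2 = 45803 − 3360×(1.73 + 29.6) = −59465.8.
Balance: K_1 = K_2 + 13.3×ρ, so ρ = (K_1 − K_2)/13.3 = 38308/13.3 = 2880 kg/m³.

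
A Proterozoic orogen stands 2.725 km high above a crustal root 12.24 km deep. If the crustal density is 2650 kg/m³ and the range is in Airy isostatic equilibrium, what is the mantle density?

Airy balance: ρ_c h = (ρ_m − ρ_c) r → ρ_m = ρ_c (1 + h/r).
ρ_m = 2650 × (1 + 2.725 km/12.24 km) = 3240 kg/m³.

3240 kg/m³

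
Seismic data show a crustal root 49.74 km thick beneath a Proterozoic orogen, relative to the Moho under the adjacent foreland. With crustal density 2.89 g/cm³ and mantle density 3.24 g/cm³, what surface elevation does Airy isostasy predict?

6.02 km

Balancing pressure at the compensation depth: ρ_c h = (ρ_m − ρ_c) r.
h = r (ρ_m − ρ_c) / ρ_c = 49.74 km × (3.24 − 2.89) / 2.89 = 6.02 km.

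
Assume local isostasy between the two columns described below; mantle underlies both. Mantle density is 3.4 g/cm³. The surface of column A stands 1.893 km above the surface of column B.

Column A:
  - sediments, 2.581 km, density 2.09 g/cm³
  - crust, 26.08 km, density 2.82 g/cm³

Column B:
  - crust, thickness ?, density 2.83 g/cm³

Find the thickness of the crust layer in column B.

21.2 km

Take the compensation level at the base of the deeper column (depth z_c below the surface of column A) and equate Σ ρ_i t_i down to z_c; mantle fills any gap and the z_c terms cancel.
Column A: 2.581×2.09 + 26.08×2.82 + (z_c − 28.661)×3.4
Column B: 1.893×0 + x×2.83 + (z_c − 1.893 − 0 − x)×3.4
The z_c×3.4 term appears on both sides and cancels. Collect the known terms of each column as K = Σ(ρt)_known − 3.4 × (depth of known layers): K_A = 78.93989 − 3.4×28.661 = −18.50751; K_B = 0 − 3.4×(1.893 + 0) = −6.4362.
Balance: K_A = K_B − x×(3.4 − 2.83), so x = (K_B − K_A)/(3.4 − 2.83) = 12.0713/0.57 = 21.2 km.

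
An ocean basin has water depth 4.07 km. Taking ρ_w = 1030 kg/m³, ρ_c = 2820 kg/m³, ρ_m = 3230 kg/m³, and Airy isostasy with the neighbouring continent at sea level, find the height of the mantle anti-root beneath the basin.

Equating mass per unit area of the two columns: replacing crust with seawater at the top is compensated by replacing crust with mantle at the base: d (ρ_c − ρ_w) = a (ρ_m − ρ_c).
a = d (ρ_c − ρ_w)/(ρ_m − ρ_c) = 4.07 km × 1790/410 = 17.8 km.

17.8 km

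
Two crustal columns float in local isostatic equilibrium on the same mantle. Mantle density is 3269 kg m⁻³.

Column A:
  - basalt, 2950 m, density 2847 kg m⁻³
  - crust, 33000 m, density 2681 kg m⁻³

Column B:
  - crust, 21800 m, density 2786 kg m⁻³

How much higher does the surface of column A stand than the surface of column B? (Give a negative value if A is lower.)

For any compensation level in the mantle, the mantle terms cancel and isostasy reduces to e = (Σt_A − Σt_B) − (Σ(ρt)_A − Σ(ρt)_B) / ρ_m.
Σt_A = 35950 m; Σt_B = 21800 m; Σ(ρt)_A = 96871650; Σ(ρt)_B = 60734800 (in m·kg m⁻³).
e = (35950 − 21800) − (96871650 − 60734800) / 3269 = 3100 m.

3100 m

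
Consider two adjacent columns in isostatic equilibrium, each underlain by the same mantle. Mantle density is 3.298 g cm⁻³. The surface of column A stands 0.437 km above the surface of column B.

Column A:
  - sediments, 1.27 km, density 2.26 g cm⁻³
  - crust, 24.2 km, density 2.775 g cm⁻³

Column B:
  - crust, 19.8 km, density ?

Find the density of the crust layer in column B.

2.66 g cm⁻³

Take the compensation level at the base of the deeper column (depth z_c below the surface of column A) and equate Σ ρ_i t_i down to z_c; mantle fills any gap and the z_c terms cancel.
Column A: 1.27×2.26 + 24.2×2.775 + (z_c − 25.47)×3.298
Column B: 0.437×0 + 19.8×ρ + (z_c − 0.437 − 19.8)×3.298
The z_c×3.298 term appears on both sides and cancels. Collect the known terms of each column as K = Σ(ρt)_known − 3.298 × (depth of known layers): K_A = 70.0252 − 3.298×25.47 = −13.97486; K_B = 0 − 3.298×(0.437 + 19.8) = −66.741626.
Balance: K_A = K_B + 19.8×ρ, so ρ = (K_A − K_B)/19.8 = 52.7668/19.8 = 2.66 g cm⁻³.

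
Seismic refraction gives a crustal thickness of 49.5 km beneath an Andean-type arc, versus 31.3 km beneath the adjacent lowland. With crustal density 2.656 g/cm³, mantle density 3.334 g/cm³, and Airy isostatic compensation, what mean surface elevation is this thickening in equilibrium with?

3.7 km

Excess crust Δ = 49.5 km − 31.3 km = 18.2 km, split between elevation h and root r with h + r = Δ.
Airy balance ρ_c h = (ρ_m − ρ_c) r gives r = h ρ_c/(ρ_m − ρ_c), so h (1 + ρ_c/(ρ_m − ρ_c)) = Δ, i.e. h = Δ (ρ_m − ρ_c)/ρ_m.
h = 18.2 km × 0.678/3.334 = 3.7 km.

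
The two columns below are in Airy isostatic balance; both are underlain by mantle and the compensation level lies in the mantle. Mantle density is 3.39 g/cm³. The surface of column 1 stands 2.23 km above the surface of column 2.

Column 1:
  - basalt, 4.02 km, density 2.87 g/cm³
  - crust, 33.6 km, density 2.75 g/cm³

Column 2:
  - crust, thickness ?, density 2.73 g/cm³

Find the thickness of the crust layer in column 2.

Take the compensation level at the base of the deeper column (depth z_c below the surface of column 1) and equate Σ ρ_i t_i down to z_c; mantle fills any gap and the z_c terms cancel.
Column 1: 4.02×2.87 + 33.6×2.75 + (z_c − 37.62)×3.39
Column 2: 2.23×0 + x×2.73 + (z_c − 2.23 − 0 − x)×3.39
The z_c×3.39 term appears on both sides and cancels. Collect the known terms of each column as K = Σ(ρt)_known − 3.39 × (depth of known layers): K_1 = 103.9374 − 3.39×37.62 = −23.5944; K_2 = 0 − 3.39×(2.23 + 0) = −7.5597.
Balance: K_1 = K_2 − x×(3.39 − 2.73), so x = (K_2 − K_1)/(3.39 − 2.73) = 16.0347/0.66 = 24.3 km.

24.3 km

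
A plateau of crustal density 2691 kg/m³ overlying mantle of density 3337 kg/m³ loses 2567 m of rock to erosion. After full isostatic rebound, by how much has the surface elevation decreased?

Rebound u = e ρ_c/ρ_m = 2567 m × 2691/3337 = 2070 m.
Net surface drop = e − u = 2567 m − 2070 m = e (ρ_m − ρ_c)/ρ_m = 497 m.

497 m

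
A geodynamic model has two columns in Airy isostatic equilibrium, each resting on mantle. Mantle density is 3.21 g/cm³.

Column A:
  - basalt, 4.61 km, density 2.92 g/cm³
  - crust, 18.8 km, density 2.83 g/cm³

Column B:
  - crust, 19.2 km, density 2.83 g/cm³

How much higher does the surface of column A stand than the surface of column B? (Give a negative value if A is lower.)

0.369 km

For any compensation level in the mantle, the mantle terms cancel and isostasy reduces to e = (Σt_A − Σt_B) − (Σ(ρt)_A − Σ(ρt)_B) / ρ_m.
Σt_A = 23.41 km; Σt_B = 19.2 km; Σ(ρt)_A = 66.6652; Σ(ρt)_B = 54.336 (in km·g/cm³).
e = (23.41 − 19.2) − (66.6652 − 54.336) / 3.21 = 0.369 km.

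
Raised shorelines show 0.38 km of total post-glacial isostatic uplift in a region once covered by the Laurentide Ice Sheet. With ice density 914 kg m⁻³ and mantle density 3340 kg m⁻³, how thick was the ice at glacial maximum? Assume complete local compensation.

u = t ρ_ice/ρ_m → t = u ρ_m/ρ_ice = 0.38 km × 3340/914 = 1.39 km.

1.39 km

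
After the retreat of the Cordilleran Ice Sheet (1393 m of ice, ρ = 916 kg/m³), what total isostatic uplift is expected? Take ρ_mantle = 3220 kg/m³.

396 m

Removing the load lets mantle flow back in; uplift u satisfies ρ_ice t = ρ_m u.
u = t ρ_ice/ρ_m = 1393 m × 916/3220 = 396 m.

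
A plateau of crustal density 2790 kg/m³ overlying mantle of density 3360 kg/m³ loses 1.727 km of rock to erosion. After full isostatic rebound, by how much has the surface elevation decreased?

0.293 km

Rebound u = e ρ_c/ρ_m = 1.727 km × 2790/3360 = 1.434 km.
Net surface drop = e − u = 1.727 km − 1.434 km = e (ρ_m − ρ_c)/ρ_m = 0.293 km.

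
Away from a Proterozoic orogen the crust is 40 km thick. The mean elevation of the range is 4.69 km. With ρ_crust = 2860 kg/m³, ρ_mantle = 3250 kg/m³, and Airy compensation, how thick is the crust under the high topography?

Root depth r = h ρ_c / (ρ_m − ρ_c) = 4.69 km × 2860 / 390 = 34.39 km.
Total thickness = T + h + r = 40 km + 4.69 km + 34.39 km = 79.1 km.

79.1 km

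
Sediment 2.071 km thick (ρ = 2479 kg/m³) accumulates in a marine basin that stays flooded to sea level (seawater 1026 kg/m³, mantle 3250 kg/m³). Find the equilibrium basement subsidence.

1.35 km

Submarine loading: the sediment displaces seawater, and the subsidence is in turn flooded, so s (ρ_m − ρ_w) = t (ρ_sed − ρ_w).
s = 2.071 km × (2479 − 1026) / (3250 − 1026) = 1.35 km.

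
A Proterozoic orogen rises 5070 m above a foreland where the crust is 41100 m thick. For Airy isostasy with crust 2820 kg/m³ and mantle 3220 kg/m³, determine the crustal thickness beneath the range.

81900 m

Root depth r = h ρ_c / (ρ_m − ρ_c) = 5070 m × 2820 / 400 = 35740 m.
Total thickness = T + h + r = 41100 m + 5070 m + 35740 m = 81900 m.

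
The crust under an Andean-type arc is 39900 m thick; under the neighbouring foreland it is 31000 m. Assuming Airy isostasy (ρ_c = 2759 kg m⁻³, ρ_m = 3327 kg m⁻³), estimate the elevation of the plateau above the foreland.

Excess crust Δ = 39900 m − 31000 m = 8900 m, split between elevation h and root r with h + r = Δ.
Airy balance ρ_c h = (ρ_m − ρ_c) r gives r = h ρ_c/(ρ_m − ρ_c), so h (1 + ρ_c/(ρ_m − ρ_c)) = Δ, i.e. h = Δ (ρ_m − ρ_c)/ρ_m.
h = 8900 m × 568/3327 = 1520 m.

1520 m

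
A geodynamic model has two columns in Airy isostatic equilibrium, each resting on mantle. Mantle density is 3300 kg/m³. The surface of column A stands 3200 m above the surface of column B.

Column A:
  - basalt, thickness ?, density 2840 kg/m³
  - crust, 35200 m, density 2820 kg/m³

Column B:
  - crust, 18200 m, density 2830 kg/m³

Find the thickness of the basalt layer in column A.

4820 m

Take the compensation level at the base of the deeper column (depth z_c below the surface of column A) and equate Σ ρ_i t_i down to z_c; mantle fills any gap and the z_c terms cancel.
Column A: x×2840 + 35200×2820 + (z_c − 35200 − x)×3300
Column B: 3200×0 + 18200×2830 + (z_c − 3200 − 18200)×3300
The z_c×3300 term appears on both sides and cancels. Collect the known terms of each column as K = Σ(ρt)_known − 3300 × (depth of known layers): K_A = 99264000 − 3300×35200 = −16896000; K_B = 51506000 − 3300×(3200 + 18200) = −19114000.
Balance: K_A − x×(3300 − 2840) = K_B, so x = (K_A − K_B)/(3300 − 2840) = 2218000/460 = 4820 m.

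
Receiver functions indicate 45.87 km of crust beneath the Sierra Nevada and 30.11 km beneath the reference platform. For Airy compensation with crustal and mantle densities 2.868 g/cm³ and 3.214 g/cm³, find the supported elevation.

Excess crust Δ = 45.87 km − 30.11 km = 15.76 km, split between elevation h and root r with h + r = Δ.
Airy balance ρ_c h = (ρ_m − ρ_c) r gives r = h ρ_c/(ρ_m − ρ_c), so h (1 + ρ_c/(ρ_m − ρ_c)) = Δ, i.e. h = Δ (ρ_m − ρ_c)/ρ_m.
h = 15.76 km × 0.346/3.214 = 1.7 km.

1.7 km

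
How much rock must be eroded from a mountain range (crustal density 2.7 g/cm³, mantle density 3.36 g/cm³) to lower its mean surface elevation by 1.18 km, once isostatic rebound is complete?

6.01 km

Net drop Δ = e − u = e − e ρ_c/ρ_m = e (ρ_m − ρ_c)/ρ_m.
e = Δ ρ_m/(ρ_m − ρ_c) = 1.18 km × 3.36/0.66 = 6.01 km.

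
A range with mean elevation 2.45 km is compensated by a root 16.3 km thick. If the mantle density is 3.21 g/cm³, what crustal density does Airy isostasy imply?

2.79 g/cm³

ρ_c h = (ρ_m − ρ_c) r → ρ_c (h + r) = ρ_m r → ρ_c = ρ_m r / (h + r).
ρ_c = 3.21 × 16.3 km / (2.45 km + 16.3 km) = 2.79 g/cm³.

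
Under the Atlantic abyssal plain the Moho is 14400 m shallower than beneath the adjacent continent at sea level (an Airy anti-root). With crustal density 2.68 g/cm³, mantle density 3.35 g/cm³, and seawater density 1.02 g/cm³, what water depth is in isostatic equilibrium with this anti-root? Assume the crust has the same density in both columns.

5810 m

Replacing a thickness d of crust by seawater at the top must be balanced by replacing crust with mantle at the base: d (ρ_c − ρ_w) = a (ρ_m − ρ_c).
d = a (ρ_m − ρ_c)/(ρ_c − ρ_w) = 14400 m × 0.67/1.66 = 5810 m.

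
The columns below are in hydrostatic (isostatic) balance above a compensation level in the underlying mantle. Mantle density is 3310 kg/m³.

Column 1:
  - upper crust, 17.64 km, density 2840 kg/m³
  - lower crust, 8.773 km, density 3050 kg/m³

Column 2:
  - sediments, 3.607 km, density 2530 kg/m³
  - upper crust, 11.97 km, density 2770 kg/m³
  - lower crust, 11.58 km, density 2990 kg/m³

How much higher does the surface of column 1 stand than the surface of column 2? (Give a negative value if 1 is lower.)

−0.728 km

For any compensation level in the mantle, the mantle terms cancel and isostasy reduces to e = (Σt_1 − Σt_2) − (Σ(ρt)_1 − Σ(ρt)_2) / ρ_m.
Σt_1 = 26.413 km; Σt_2 = 27.157 km; Σ(ρt)_1 = 76855.25; Σ(ρt)_2 = 76906.81 (in km·kg/m³).
e = (26.413 − 27.157) − (76855.25 − 76906.81) / 3310 = −0.728 km.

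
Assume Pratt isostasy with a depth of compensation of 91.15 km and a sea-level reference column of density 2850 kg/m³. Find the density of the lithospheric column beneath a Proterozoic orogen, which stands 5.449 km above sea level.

Pratt balance: ρ_ref D = ρ (D + h).
ρ = ρ_ref D/(D + h) = 2850 × 91.15 km/(91.15 km + 5.449 km) = 2690 kg/m³.

2690 kg/m³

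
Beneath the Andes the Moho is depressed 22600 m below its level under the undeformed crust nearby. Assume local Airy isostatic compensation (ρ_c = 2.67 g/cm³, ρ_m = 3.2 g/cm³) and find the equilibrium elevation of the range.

4490 m

In Airy isostatic equilibrium: ρ_c h = (ρ_m − ρ_c) r.
h = r (ρ_m − ρ_c) / ρ_c = 22600 m × (3.2 − 2.67) / 2.67 = 4490 m.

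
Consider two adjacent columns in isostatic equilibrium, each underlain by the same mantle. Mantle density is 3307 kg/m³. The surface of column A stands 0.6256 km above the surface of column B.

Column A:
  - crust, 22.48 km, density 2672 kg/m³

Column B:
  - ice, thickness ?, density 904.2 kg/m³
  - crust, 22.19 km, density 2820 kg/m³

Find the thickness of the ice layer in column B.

0.582 km

Take the compensation level at the base of the deeper column (depth z_c below the surface of column A) and equate Σ ρ_i t_i down to z_c; mantle fills any gap and the z_c terms cancel.
Column A: 22.48×2672 + (z_c − 22.48)×3307
Column B: 0.6256×0 + x×904.2 + 22.19×2820 + (z_c − 0.6256 − 22.19 − x)×3307
The z_c×3307 term appears on both sides and cancels. Collect the known terms of each column as K = Σ(ρt)_known − 3307 × (depth of known layers): K_A = 60066.56 − 3307×22.48 = −14274.8; K_B = 62575.8 − 3307×(0.6256 + 22.19) = −12875.3892.
Balance: K_A = K_B − x×(3307 − 904.2), so x = (K_B − K_A)/(3307 − 904.2) = 1399.41/2402.8 = 0.582 km.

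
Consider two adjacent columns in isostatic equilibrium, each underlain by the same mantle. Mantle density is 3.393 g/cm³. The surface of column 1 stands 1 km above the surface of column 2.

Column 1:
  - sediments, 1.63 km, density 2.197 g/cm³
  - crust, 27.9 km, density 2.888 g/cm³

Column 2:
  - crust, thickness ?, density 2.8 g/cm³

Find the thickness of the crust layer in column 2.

Take the compensation level at the base of the deeper column (depth z_c below the surface of column 1) and equate Σ ρ_i t_i down to z_c; mantle fills any gap and the z_c terms cancel.
Column 1: 1.63×2.197 + 27.9×2.888 + (z_c − 29.53)×3.393
Column 2: 1×0 + x×2.8 + (z_c − 1 − 0 − x)×3.393
The z_c×3.393 term appears on both sides and cancels. Collect the known terms of each column as K = Σ(ρt)_known − 3.393 × (depth of known layers): K_1 = 84.15631 − 3.393×29.53 = −16.03898; K_2 = 0 − 3.393×(1 + 0) = −3.393.
Balance: K_1 = K_2 − x×(3.393 − 2.8), so x = (K_2 − K_1)/(3.393 − 2.8) = 12.646/0.593 = 21.3 km.

21.3 km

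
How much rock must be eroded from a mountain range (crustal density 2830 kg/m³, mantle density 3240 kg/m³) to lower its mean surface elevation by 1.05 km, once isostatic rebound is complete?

8.3 km

Net drop Δ = e − u = e − e ρ_c/ρ_m = e (ρ_m − ρ_c)/ρ_m.
e = Δ ρ_m/(ρ_m − ρ_c) = 1.05 km × 3240/410 = 8.3 km.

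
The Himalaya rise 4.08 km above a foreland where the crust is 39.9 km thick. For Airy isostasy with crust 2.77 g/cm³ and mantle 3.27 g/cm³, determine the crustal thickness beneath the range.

Root depth r = h ρ_c / (ρ_m − ρ_c) = 4.08 km × 2.77 / 0.5 = 22.6 km.
Total thickness = T + h + r = 39.9 km + 4.08 km + 22.6 km = 66.6 km.

66.6 km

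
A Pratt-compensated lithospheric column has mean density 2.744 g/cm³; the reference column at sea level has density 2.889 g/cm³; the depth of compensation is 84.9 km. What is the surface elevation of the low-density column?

4.49 km

ρ_ref D = ρ (D + h) → h = D (ρ_ref − ρ)/ρ.
h = 84.9 km × (2.889 − 2.744)/2.744 = 4.49 km.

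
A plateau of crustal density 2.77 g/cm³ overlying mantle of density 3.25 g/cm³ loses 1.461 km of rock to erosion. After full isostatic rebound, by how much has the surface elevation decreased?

0.216 km

Rebound u = e ρ_c/ρ_m = 1.461 km × 2.77/3.25 = 1.245 km.
Net surface drop = e − u = 1.461 km − 1.245 km = e (ρ_m − ρ_c)/ρ_m = 0.216 km.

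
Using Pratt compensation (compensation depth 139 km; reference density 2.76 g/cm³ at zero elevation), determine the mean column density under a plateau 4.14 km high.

Pratt balance: ρ_ref D = ρ (D + h).
ρ = ρ_ref D/(D + h) = 2.76 × 139 km/(139 km + 4.14 km) = 2.68 g/cm³.

2.68 g/cm³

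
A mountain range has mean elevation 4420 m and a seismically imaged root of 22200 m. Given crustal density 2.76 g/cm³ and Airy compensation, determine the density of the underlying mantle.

3.31 g/cm³

Airy balance: ρ_c h = (ρ_m − ρ_c) r → ρ_m = ρ_c (1 + h/r).
ρ_m = 2.76 × (1 + 4420 m/22200 m) = 3.31 g/cm³.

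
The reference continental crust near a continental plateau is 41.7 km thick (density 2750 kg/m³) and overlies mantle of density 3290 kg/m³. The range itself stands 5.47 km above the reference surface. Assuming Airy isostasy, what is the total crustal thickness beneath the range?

Root depth r = h ρ_c / (ρ_m − ρ_c) = 5.47 km × 2750 / 540 = 27.86 km.
Total thickness = T + h + r = 41.7 km + 5.47 km + 27.86 km = 75 km.

75 km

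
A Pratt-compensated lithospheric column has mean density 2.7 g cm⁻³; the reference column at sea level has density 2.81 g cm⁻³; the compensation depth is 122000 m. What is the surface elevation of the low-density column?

4970 m

ρ_ref D = ρ (D + h) → h = D (ρ_ref − ρ)/ρ.
h = 122000 m × (2.81 − 2.7)/2.7 = 4970 m.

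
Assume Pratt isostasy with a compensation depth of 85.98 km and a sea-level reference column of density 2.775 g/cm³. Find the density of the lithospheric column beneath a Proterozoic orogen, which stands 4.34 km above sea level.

Pratt balance: ρ_ref D = ρ (D + h).
ρ = ρ_ref D/(D + h) = 2.775 × 85.98 km/(85.98 km + 4.34 km) = 2.64 g/cm³.

2.64 g/cm³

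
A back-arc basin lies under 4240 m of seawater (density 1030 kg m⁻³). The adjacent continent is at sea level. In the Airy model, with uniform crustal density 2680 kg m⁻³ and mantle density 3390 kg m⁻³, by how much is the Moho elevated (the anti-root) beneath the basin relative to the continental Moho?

9850 m

Equating mass per unit area of the two columns: replacing crust with seawater at the top is compensated by replacing crust with mantle at the base: d (ρ_c − ρ_w) = a (ρ_m − ρ_c).
a = d (ρ_c − ρ_w)/(ρ_m − ρ_c) = 4240 m × 1650/710 = 9850 m.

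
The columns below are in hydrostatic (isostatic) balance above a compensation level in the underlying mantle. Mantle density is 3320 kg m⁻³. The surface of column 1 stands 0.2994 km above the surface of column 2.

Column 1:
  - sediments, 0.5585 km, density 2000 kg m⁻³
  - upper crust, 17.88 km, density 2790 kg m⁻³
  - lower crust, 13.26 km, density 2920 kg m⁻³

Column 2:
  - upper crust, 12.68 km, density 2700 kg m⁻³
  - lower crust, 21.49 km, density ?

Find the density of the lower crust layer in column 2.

Take the compensation level at the base of the deeper column (depth z_c below the surface of column 1) and equate Σ ρ_i t_i down to z_c; mantle fills any gap and the z_c terms cancel.
Column 1: 0.5585×2000 + 17.88×2790 + 13.26×2920 + (z_c − 31.6985)×3320
Column 2: 0.2994×0 + 12.68×2700 + 21.49×ρ + (z_c − 0.2994 − 34.17)×3320
The z_c×3320 term appears on both sides and cancels. Collect the known terms of each column as K = Σ(ρt)_known − 3320 × (depth of known layers): K_1 = 89721.4 − 3320×31.6985 = −15517.62; K_2 = 34236 − 3320×(0.2994 + 34.17) = −80202.408.
Balance: K_1 = K_2 + 21.49×ρ, so ρ = (K_1 − K_2)/21.49 = 64684.8/21.49 = 3010 kg m⁻³.

3010 kg m⁻³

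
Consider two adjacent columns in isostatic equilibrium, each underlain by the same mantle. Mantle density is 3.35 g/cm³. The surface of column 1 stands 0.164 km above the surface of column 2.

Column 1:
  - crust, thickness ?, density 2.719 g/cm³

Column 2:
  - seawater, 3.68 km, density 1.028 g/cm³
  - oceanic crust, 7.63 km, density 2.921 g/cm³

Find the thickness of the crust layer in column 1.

Take the compensation level at the base of the deeper column (depth z_c below the surface of column 1) and equate Σ ρ_i t_i down to z_c; mantle fills any gap and the z_c terms cancel.
Column 1: x×2.719 + (z_c − 0 − x)×3.35
Column 2: 0.164×0 + 3.68×1.028 + 7.63×2.921 + (z_c − 0.164 − 11.31)×3.35
The z_c×3.35 term appears on both sides and cancels. Collect the known terms of each column as K = Σ(ρt)_known − 3.35 × (depth of known layers): K_1 = 0 − 3.35×0 = 0; K_2 = 26.07027 − 3.35×(0.164 + 11.31) = −12.36763.
Balance: K_1 − x×(3.35 − 2.719) = K_2, so x = (K_1 − K_2)/(3.35 − 2.719) = 12.3676/0.631 = 19.6 km.

19.6 km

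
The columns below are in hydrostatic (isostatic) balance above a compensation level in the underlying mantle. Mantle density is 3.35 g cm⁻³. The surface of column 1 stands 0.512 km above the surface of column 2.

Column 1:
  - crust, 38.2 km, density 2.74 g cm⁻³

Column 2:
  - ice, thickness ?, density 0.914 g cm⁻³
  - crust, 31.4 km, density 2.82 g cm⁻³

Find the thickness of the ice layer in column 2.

Take the compensation level at the base of the deeper column (depth z_c below the surface of column 1) and equate Σ ρ_i t_i down to z_c; mantle fills any gap and the z_c terms cancel.
Column 1: 38.2×2.74 + (z_c − 38.2)×3.35
Column 2: 0.512×0 + x×0.914 + 31.4×2.82 + (z_c − 0.512 − 31.4 − x)×3.35
The z_c×3.35 term appears on both sides and cancels. Collect the known terms of each column as K = Σ(ρt)_known − 3.35 × (depth of known layers): K_1 = 104.668 − 3.35×38.2 = −23.302; K_2 = 88.548 − 3.35×(0.512 + 31.4) = −18.3572.
Balance: K_1 = K_2 − x×(3.35 − 0.914), so x = (K_2 − K_1)/(3.35 − 0.914) = 4.9448/2.436 = 2.03 km.

2.03 km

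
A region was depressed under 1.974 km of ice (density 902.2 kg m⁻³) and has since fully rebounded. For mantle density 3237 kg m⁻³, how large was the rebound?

0.55 km

Removing the load lets mantle flow back in; uplift u satisfies ρ_ice t = ρ_m u.
u = t ρ_ice/ρ_m = 1.974 km × 902.2/3237 = 0.55 km.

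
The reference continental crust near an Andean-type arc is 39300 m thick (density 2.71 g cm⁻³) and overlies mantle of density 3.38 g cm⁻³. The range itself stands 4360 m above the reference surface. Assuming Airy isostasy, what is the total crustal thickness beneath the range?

61300 m

Root depth r = h ρ_c / (ρ_m − ρ_c) = 4360 m × 2.71 / 0.67 = 17640 m.
Total thickness = T + h + r = 39300 m + 4360 m + 17640 m = 61300 m.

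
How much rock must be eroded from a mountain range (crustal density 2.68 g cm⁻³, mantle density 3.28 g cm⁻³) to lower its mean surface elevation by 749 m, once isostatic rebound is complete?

4090 m

Net drop Δ = e − u = e − e ρ_c/ρ_m = e (ρ_m − ρ_c)/ρ_m.
e = Δ ρ_m/(ρ_m − ρ_c) = 749 m × 3.28/0.6 = 4090 m.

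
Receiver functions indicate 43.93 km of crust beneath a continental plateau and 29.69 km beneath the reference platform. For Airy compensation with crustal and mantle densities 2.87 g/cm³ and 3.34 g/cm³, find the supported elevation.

2 km

Excess crust Δ = 43.93 km − 29.69 km = 14.24 km, split between elevation h and root r with h + r = Δ.
Airy balance ρ_c h = (ρ_m − ρ_c) r gives r = h ρ_c/(ρ_m − ρ_c), so h (1 + ρ_c/(ρ_m − ρ_c)) = Δ, i.e. h = Δ (ρ_m − ρ_c)/ρ_m.
h = 14.24 km × 0.47/3.34 = 2 km.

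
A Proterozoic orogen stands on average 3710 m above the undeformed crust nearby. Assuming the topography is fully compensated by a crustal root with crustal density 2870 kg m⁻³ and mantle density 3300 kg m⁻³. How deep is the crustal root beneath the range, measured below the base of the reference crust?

Balancing pressure at the compensation depth: the weight of the topography is balanced by the buoyancy of the root, ρ_c h = (ρ_m − ρ_c) r.
r = h · ρ_c / (ρ_m − ρ_c) = 3710 m × 2870 / (3300 − 2870) = 24800 m.

24800 m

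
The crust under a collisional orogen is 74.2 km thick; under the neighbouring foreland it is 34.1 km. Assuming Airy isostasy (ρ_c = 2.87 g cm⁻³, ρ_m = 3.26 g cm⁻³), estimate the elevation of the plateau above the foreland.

4.8 km

Excess crust Δ = 74.2 km − 34.1 km = 40.1 km, split between elevation h and root r with h + r = Δ.
Airy balance ρ_c h = (ρ_m − ρ_c) r gives r = h ρ_c/(ρ_m − ρ_c), so h (1 + ρ_c/(ρ_m − ρ_c)) = Δ, i.e. h = Δ (ρ_m − ρ_c)/ρ_m.
h = 40.1 km × 0.39/3.26 = 4.8 km.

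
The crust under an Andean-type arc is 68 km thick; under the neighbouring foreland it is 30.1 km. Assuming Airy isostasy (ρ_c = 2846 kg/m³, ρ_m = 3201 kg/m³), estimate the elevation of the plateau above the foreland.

4.2 km

Excess crust Δ = 68 km − 30.1 km = 37.9 km, split between elevation h and root r with h + r = Δ.
Airy balance ρ_c h = (ρ_m − ρ_c) r gives r = h ρ_c/(ρ_m − ρ_c), so h (1 + ρ_c/(ρ_m − ρ_c)) = Δ, i.e. h = Δ (ρ_m − ρ_c)/ρ_m.
h = 37.9 km × 355/3201 = 4.2 km.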